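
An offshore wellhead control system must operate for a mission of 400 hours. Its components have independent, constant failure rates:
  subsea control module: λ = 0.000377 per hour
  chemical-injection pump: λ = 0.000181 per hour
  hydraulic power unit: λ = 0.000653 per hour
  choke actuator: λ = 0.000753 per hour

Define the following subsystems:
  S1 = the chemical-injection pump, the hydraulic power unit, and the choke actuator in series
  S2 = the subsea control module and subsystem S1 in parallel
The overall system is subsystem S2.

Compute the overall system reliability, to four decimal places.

0.9342

R(subsea control module) = exp(−0.000377 × 400) = 0.860020
R(chemical-injection pump) = exp(−0.000181 × 400) = 0.930159
R(hydraulic power unit) = exp(−0.000653 × 400) = 0.770127
R(choke actuator) = exp(−0.000753 × 400) = 0.739930
Series (chemical-injection pump, hydraulic power unit, and choke actuator): 0.930159 × 0.770127 × 0.739930 = 0.530042
Parallel (subsea control module and [0.530042]): 1 − (1 − 0.860020)(1 − 0.530042) = 0.9342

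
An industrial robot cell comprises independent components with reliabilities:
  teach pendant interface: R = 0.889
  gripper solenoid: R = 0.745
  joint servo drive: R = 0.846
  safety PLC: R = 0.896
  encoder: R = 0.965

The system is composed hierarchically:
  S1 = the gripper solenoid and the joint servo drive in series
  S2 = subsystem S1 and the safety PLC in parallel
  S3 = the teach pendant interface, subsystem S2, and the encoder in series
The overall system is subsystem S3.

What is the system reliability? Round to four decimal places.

0.8249

Series (gripper solenoid and joint servo drive): 0.745000 × 0.846000 = 0.630270
Parallel ([0.630270] and safety PLC): 1 − (1 − 0.630270)(1 − 0.896000) = 0.961548
Series (teach pendant interface, [0.961548], and encoder): 0.889000 × 0.961548 × 0.965000 = 0.8249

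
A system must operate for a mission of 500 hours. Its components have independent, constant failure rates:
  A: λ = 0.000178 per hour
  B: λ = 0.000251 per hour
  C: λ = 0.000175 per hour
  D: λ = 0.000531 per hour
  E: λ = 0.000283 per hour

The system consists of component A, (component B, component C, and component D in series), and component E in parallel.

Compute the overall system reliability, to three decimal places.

0.996

R(A) = exp(−0.000178 × 500) = 0.91485
R(B) = exp(−0.000251 × 500) = 0.88206
R(C) = exp(−0.000175 × 500) = 0.91622
R(D) = exp(−0.000531 × 500) = 0.76682
R(E) = exp(−0.000283 × 500) = 0.86806
Series (B, C, and D): 0.88206 × 0.91622 × 0.76682 = 0.61971
Parallel (A, [0.61971], and E): 1 − (1 − 0.91485)(1 − 0.61971)(1 − 0.86806) = 0.996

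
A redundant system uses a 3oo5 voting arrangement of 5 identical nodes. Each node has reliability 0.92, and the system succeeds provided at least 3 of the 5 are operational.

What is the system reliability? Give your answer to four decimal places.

0.9955

R = Σ_{i=3}^{5} C(5,i) p^i (1−p)^{5−i} with p = 0.92
C(5,3)·0.92^3·0.08^2 = 0.049836
C(5,4)·0.92^4·0.08^1 = 0.286557
C(5,5)·0.92^5·0.08^0 = 0.659082
Sum = 0.9955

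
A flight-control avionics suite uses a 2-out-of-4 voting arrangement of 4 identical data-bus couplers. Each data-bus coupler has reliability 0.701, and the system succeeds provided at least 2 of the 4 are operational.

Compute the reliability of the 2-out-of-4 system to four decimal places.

0.9171

R = Σ_{i=2}^{4} C(4,i) p^i (1−p)^{4−i} with p = 0.701
C(4,2)·0.701^2·0.299^2 = 0.263590
C(4,3)·0.701^3·0.299^1 = 0.411989
C(4,4)·0.701^4·0.299^0 = 0.241475
Sum = 0.9171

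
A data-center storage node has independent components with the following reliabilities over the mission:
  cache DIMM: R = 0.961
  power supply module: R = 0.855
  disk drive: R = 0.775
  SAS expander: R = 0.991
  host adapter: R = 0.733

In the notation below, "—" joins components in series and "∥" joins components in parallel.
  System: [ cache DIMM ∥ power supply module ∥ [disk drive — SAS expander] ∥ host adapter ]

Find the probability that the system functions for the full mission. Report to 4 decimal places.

Series (disk drive and SAS expander): 0.775000 × 0.991000 = 0.768025
Parallel (cache DIMM, power supply module, [0.768025], and host adapter): 1 − (1 − 0.961000)(1 − 0.855000)(1 − 0.768025)(1 − 0.733000) = 0.9996

0.9996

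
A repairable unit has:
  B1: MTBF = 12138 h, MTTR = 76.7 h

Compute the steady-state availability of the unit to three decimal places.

0.994

A(B1) = MTBF/(MTBF+MTTR) = 12138/(12138+76.7) = 0.994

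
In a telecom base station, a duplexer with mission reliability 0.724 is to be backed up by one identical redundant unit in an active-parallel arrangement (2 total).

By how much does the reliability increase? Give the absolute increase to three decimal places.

0.200

R_before = 0.724
R_after = 1 − (1 − 0.724)^2 = 0.924
ΔR = 0.924 − 0.724 = 0.200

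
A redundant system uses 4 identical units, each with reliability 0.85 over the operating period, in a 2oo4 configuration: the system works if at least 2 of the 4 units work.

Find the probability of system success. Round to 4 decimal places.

0.9880

R = Σ_{i=2}^{4} C(4,i) p^i (1−p)^{4−i} with p = 0.85
C(4,2)·0.85^2·0.15^2 = 0.097538
C(4,3)·0.85^3·0.15^1 = 0.368475
C(4,4)·0.85^4·0.15^0 = 0.522006
Sum = 0.9880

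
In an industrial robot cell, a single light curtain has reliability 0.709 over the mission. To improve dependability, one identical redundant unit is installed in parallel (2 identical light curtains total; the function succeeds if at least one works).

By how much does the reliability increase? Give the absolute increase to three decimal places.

0.206

R_before = 0.709
R_after = 1 − (1 − 0.709)^2 = 0.915
ΔR = 0.915 − 0.709 = 0.206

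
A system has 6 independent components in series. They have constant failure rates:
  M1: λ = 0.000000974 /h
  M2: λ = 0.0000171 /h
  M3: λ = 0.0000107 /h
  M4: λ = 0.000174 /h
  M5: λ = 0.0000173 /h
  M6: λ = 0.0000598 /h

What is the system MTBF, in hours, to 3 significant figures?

Series of exponential components: λ_sys = Σ λ_i
λ_sys = 0.000000974 + 0.0000171 + 0.0000107 + 0.000174 + 0.0000173 + 0.0000598 = 2.7987e-04 /h
MTBF = 1 / λ_sys = 3570 h

3570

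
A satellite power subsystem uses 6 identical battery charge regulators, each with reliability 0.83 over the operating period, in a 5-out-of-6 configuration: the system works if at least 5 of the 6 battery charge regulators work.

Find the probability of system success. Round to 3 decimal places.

R = Σ_{i=5}^{6} C(6,i) p^i (1−p)^{6−i} with p = 0.83
C(6,5)·0.83^5·0.17^1 = 0.40178
C(6,6)·0.83^6·0.17^0 = 0.32694
Sum = 0.729

0.729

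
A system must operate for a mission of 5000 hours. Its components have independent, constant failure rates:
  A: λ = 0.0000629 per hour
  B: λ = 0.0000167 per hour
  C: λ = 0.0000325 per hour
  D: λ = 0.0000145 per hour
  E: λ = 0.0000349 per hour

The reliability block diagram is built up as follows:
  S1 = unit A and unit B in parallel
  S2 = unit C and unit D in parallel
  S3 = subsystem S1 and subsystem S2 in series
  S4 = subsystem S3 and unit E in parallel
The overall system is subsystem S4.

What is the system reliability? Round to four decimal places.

0.9949

R(A) = exp(−0.0000629 × 5000) = 0.730154
R(B) = exp(−0.0000167 × 5000) = 0.919891
R(C) = exp(−0.0000325 × 5000) = 0.850016
R(D) = exp(−0.0000145 × 5000) = 0.930066
R(E) = exp(−0.0000349 × 5000) = 0.839877
Parallel (A and B): 1 − (1 − 0.730154)(1 − 0.919891) = 0.978383
Parallel (C and D): 1 − (1 − 0.850016)(1 − 0.930066) = 0.989511
Series ([0.978383] and [0.989511]): 0.978383 × 0.989511 = 0.968121
Parallel ([0.968121] and E): 1 − (1 − 0.968121)(1 − 0.839877) = 0.9949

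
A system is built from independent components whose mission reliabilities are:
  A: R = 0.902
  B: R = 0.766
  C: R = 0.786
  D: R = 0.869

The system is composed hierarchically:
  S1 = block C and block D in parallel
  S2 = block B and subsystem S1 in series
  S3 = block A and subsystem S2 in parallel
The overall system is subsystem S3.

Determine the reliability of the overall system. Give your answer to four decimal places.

Parallel (C and D): 1 − (1 − 0.786000)(1 − 0.869000) = 0.971966
Series (B and [0.971966]): 0.766000 × 0.971966 = 0.744526
Parallel (A and [0.744526]): 1 − (1 − 0.902000)(1 − 0.744526) = 0.9750

0.9750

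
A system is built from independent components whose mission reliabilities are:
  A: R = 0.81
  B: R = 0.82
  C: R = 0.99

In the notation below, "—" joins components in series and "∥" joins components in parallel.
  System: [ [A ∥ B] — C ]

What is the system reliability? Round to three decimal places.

Parallel (A and B): 1 − (1 − 0.81000)(1 − 0.82000) = 0.96580
Series ([0.96580] and C): 0.96580 × 0.99000 = 0.956

0.956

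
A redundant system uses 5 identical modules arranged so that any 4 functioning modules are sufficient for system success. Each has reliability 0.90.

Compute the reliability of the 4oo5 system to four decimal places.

R = Σ_{i=4}^{5} C(5,i) p^i (1−p)^{5−i} with p = 0.90
C(5,4)·0.90^4·0.10^1 = 0.328050
C(5,5)·0.90^5·0.10^0 = 0.590490
Sum = 0.9185

0.9185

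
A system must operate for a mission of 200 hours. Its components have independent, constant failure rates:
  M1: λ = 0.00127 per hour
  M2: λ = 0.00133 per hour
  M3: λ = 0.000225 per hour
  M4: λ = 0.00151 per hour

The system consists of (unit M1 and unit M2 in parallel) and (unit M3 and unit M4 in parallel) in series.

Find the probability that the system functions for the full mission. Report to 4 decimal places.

R(M1) = exp(−0.00127 × 200) = 0.775692
R(M2) = exp(−0.00133 × 200) = 0.766439
R(M3) = exp(−0.000225 × 200) = 0.955997
R(M4) = exp(−0.00151 × 200) = 0.739338
Parallel (M1 and M2): 1 − (1 − 0.775692)(1 − 0.766439) = 0.947610
Parallel (M3 and M4): 1 − (1 − 0.955997)(1 − 0.739338) = 0.988530
Series ([0.947610] and [0.988530]): 0.947610 × 0.988530 = 0.9367

0.9367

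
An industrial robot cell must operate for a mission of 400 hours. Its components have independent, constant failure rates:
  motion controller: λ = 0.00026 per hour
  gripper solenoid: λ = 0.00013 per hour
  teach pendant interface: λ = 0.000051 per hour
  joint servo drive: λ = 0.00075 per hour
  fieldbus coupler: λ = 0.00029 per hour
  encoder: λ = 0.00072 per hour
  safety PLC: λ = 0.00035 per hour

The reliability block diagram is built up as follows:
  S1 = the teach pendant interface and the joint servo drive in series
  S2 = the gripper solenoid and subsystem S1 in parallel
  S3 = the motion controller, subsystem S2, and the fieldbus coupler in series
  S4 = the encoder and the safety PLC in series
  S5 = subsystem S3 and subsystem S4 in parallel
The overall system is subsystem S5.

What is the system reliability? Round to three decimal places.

0.927

R(motion controller) = exp(−0.00026 × 400) = 0.90123
R(gripper solenoid) = exp(−0.00013 × 400) = 0.94933
R(teach pendant interface) = exp(−0.000051 × 400) = 0.97981
R(joint servo drive) = exp(−0.00075 × 400) = 0.74082
R(fieldbus coupler) = exp(−0.00029 × 400) = 0.89048
R(encoder) = exp(−0.00072 × 400) = 0.74976
R(safety PLC) = exp(−0.00035 × 400) = 0.86936
Series (teach pendant interface and joint servo drive): 0.97981 × 0.74082 = 0.72586
Parallel (gripper solenoid and [0.72586]): 1 − (1 − 0.94933)(1 − 0.72586) = 0.98611
Series (motion controller, [0.98611], and fieldbus coupler): 0.90123 × 0.98611 × 0.89048 = 0.79138
Series (encoder and safety PLC): 0.74976 × 0.86936 = 0.65181
Parallel ([0.79138] and [0.65181]): 1 − (1 − 0.79138)(1 − 0.65181) = 0.927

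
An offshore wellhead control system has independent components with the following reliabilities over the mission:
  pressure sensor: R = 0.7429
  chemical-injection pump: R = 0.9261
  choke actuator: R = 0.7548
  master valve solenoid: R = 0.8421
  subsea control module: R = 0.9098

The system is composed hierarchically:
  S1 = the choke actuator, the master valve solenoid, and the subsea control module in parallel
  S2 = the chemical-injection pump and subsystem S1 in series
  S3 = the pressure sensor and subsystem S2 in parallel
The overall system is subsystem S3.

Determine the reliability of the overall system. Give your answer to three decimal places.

Parallel (choke actuator, master valve solenoid, and subsea control module): 1 − (1 − 0.75480)(1 − 0.84210)(1 − 0.90980) = 0.99651
Series (chemical-injection pump and [0.99651]): 0.92610 × 0.99651 = 0.92287
Parallel (pressure sensor and [0.92287]): 1 − (1 − 0.74290)(1 − 0.92287) = 0.980

0.980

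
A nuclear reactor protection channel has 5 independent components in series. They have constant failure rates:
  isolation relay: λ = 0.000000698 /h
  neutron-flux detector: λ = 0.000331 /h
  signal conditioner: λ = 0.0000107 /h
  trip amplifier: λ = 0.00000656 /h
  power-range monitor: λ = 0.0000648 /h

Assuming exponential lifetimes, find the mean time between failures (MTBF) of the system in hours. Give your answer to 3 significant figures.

Series of exponential components: λ_sys = Σ λ_i
λ_sys = 0.000000698 + 0.000331 + 0.0000107 + 0.00000656 + 0.0000648 = 4.1376e-04 /h
MTBF = 1 / λ_sys = 2420 h

2420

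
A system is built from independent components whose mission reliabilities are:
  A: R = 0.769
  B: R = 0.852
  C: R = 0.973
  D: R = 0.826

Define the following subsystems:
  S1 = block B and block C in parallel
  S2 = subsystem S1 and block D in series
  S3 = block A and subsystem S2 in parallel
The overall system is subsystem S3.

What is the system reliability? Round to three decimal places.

Parallel (B and C): 1 − (1 − 0.85200)(1 − 0.97300) = 0.99600
Series ([0.99600] and D): 0.99600 × 0.82600 = 0.82270
Parallel (A and [0.82270]): 1 − (1 − 0.76900)(1 − 0.82270) = 0.959

0.959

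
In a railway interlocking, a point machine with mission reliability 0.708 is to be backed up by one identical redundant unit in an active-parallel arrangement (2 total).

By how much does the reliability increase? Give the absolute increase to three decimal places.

0.207

R_before = 0.708
R_after = 1 − (1 − 0.708)^2 = 0.915
ΔR = 0.915 − 0.708 = 0.207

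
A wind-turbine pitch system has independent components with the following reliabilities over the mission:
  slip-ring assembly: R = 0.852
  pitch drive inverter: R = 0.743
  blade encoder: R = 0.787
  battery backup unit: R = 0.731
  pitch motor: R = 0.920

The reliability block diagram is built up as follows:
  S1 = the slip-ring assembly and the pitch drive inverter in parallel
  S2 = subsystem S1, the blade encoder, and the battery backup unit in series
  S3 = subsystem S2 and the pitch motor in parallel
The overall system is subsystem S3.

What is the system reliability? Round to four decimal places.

0.9643

Parallel (slip-ring assembly and pitch drive inverter): 1 − (1 − 0.852000)(1 − 0.743000) = 0.961964
Series ([0.961964], blade encoder, and battery backup unit): 0.961964 × 0.787000 × 0.731000 = 0.553415
Parallel ([0.553415] and pitch motor): 1 − (1 − 0.553415)(1 − 0.920000) = 0.9643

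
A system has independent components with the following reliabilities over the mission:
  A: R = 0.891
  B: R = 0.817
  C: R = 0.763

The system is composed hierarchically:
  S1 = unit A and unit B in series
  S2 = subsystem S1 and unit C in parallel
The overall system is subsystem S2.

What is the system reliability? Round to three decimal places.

0.936

Series (A and B): 0.89100 × 0.81700 = 0.72795
Parallel ([0.72795] and C): 1 − (1 − 0.72795)(1 − 0.76300) = 0.936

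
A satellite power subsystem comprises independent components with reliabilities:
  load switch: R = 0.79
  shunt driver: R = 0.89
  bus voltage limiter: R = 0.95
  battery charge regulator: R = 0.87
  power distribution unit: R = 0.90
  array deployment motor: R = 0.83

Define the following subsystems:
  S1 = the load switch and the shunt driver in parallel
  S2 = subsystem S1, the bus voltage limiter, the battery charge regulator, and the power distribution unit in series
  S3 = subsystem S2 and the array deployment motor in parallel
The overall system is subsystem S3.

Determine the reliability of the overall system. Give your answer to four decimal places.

0.9535

Parallel (load switch and shunt driver): 1 − (1 − 0.790000)(1 − 0.890000) = 0.976900
Series ([0.976900], bus voltage limiter, battery charge regulator, and power distribution unit): 0.976900 × 0.950000 × 0.870000 × 0.900000 = 0.726667
Parallel ([0.726667] and array deployment motor): 1 − (1 − 0.726667)(1 − 0.830000) = 0.9535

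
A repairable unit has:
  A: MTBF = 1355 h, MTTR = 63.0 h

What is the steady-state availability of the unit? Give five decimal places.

A(A) = MTBF/(MTBF+MTTR) = 1355/(1355+63.0) = 0.95557

0.95557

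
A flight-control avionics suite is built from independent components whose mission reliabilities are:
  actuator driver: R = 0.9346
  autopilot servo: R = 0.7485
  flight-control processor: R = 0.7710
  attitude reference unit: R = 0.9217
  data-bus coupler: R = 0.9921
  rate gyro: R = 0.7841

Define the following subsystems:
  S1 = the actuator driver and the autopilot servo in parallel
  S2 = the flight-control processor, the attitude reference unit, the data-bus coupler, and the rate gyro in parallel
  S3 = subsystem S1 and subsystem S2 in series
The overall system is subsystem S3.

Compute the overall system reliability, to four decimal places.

0.9835

Parallel (actuator driver and autopilot servo): 1 − (1 − 0.934600)(1 − 0.748500) = 0.983552
Parallel (flight-control processor, attitude reference unit, data-bus coupler, and rate gyro): 1 − (1 − 0.771000)(1 − 0.921700)(1 − 0.992100)(1 − 0.784100) = 0.999969
Series ([0.983552] and [0.999969]): 0.983552 × 0.999969 = 0.9835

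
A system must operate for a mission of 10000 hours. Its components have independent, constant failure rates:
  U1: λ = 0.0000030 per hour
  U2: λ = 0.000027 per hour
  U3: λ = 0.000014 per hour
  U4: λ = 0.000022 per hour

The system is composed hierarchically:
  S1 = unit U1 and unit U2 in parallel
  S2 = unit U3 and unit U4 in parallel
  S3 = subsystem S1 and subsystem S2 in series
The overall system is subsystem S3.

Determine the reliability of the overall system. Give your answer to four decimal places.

R(U1) = exp(−0.0000030 × 10000) = 0.970446
R(U2) = exp(−0.000027 × 10000) = 0.763379
R(U3) = exp(−0.000014 × 10000) = 0.869358
R(U4) = exp(−0.000022 × 10000) = 0.802519
Parallel (U1 and U2): 1 − (1 − 0.970446)(1 − 0.763379) = 0.993007
Parallel (U3 and U4): 1 − (1 − 0.869358)(1 − 0.802519) = 0.974201
Series ([0.993007] and [0.974201]): 0.993007 × 0.974201 = 0.9674

0.9674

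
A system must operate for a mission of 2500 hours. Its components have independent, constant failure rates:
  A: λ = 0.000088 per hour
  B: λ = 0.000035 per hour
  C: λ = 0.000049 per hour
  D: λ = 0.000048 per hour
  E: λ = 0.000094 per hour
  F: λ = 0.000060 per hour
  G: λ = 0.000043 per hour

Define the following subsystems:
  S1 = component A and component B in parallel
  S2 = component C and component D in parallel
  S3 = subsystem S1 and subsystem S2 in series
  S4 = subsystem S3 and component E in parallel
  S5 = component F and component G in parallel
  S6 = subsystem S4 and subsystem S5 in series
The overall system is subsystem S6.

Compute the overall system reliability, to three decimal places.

R(A) = exp(−0.000088 × 2500) = 0.80252
R(B) = exp(−0.000035 × 2500) = 0.91622
R(C) = exp(−0.000049 × 2500) = 0.88471
R(D) = exp(−0.000048 × 2500) = 0.88692
R(E) = exp(−0.000094 × 2500) = 0.79057
R(F) = exp(−0.000060 × 2500) = 0.86071
R(G) = exp(−0.000043 × 2500) = 0.89808
Parallel (A and B): 1 − (1 − 0.80252)(1 − 0.91622) = 0.98346
Parallel (C and D): 1 − (1 − 0.88471)(1 − 0.88692) = 0.98696
Series ([0.98346] and [0.98696]): 0.98346 × 0.98696 = 0.97064
Parallel ([0.97064] and E): 1 − (1 − 0.97064)(1 − 0.79057) = 0.99385
Parallel (F and G): 1 − (1 − 0.86071)(1 − 0.89808) = 0.98580
Series ([0.99385] and [0.98580]): 0.99385 × 0.98580 = 0.980

0.980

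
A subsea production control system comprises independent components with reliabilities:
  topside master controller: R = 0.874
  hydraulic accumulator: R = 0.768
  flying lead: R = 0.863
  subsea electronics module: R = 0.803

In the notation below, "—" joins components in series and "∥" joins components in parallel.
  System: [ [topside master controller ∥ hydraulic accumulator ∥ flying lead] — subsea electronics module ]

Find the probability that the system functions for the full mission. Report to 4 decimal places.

0.7998

Parallel (topside master controller, hydraulic accumulator, and flying lead): 1 − (1 − 0.874000)(1 − 0.768000)(1 − 0.863000) = 0.995995
Series ([0.995995] and subsea electronics module): 0.995995 × 0.803000 = 0.7998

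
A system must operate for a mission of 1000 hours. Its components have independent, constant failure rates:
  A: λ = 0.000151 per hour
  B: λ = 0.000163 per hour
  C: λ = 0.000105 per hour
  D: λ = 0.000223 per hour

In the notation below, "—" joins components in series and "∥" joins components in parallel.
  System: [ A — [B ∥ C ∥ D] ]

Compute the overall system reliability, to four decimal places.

R(A) = exp(−0.000151 × 1000) = 0.859848
R(B) = exp(−0.000163 × 1000) = 0.849591
R(C) = exp(−0.000105 × 1000) = 0.900325
R(D) = exp(−0.000223 × 1000) = 0.800115
Parallel (B, C, and D): 1 − (1 − 0.849591)(1 − 0.900325)(1 − 0.800115) = 0.997003
Series (A and [0.997003]): 0.859848 × 0.997003 = 0.8573

0.8573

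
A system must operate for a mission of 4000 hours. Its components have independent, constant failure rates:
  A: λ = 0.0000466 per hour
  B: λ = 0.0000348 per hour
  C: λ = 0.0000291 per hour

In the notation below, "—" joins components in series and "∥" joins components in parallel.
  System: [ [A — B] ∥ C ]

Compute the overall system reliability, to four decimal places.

R(A) = exp(−0.0000466 × 4000) = 0.829942
R(B) = exp(−0.0000348 × 4000) = 0.870054
R(C) = exp(−0.0000291 × 4000) = 0.890119
Series (A and B): 0.829942 × 0.870054 = 0.722094
Parallel ([0.722094] and C): 1 − (1 − 0.722094)(1 − 0.890119) = 0.9695

0.9695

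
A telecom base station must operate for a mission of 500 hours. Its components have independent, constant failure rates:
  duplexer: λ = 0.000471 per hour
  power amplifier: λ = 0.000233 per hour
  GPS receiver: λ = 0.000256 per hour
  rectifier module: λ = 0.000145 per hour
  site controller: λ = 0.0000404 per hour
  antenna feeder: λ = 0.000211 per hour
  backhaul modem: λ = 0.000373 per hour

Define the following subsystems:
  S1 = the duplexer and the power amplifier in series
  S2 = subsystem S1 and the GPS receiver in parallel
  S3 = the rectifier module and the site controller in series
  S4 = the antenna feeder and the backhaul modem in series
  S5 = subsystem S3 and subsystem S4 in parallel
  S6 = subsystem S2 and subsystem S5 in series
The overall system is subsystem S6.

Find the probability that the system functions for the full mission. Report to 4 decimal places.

0.9427

R(duplexer) = exp(−0.000471 × 500) = 0.790176
R(power amplifier) = exp(−0.000233 × 500) = 0.890030
R(GPS receiver) = exp(−0.000256 × 500) = 0.879853
R(rectifier module) = exp(−0.000145 × 500) = 0.930066
R(site controller) = exp(−0.0000404 × 500) = 0.980003
R(antenna feeder) = exp(−0.000211 × 500) = 0.899874
R(backhaul modem) = exp(−0.000373 × 500) = 0.829859
Series (duplexer and power amplifier): 0.790176 × 0.890030 = 0.703280
Parallel ([0.703280] and GPS receiver): 1 − (1 − 0.703280)(1 − 0.879853) = 0.964350
Series (rectifier module and site controller): 0.930066 × 0.980003 = 0.911467
Series (antenna feeder and backhaul modem): 0.899874 × 0.829859 = 0.746769
Parallel ([0.911467] and [0.746769]): 1 − (1 − 0.911467)(1 − 0.746769) = 0.977581
Series ([0.964350] and [0.977581]): 0.964350 × 0.977581 = 0.9427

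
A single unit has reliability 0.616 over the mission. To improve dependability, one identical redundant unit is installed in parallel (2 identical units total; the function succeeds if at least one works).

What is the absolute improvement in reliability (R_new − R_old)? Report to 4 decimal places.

0.2365

R_before = 0.616
R_after = 1 − (1 − 0.616)^2 = 0.8525
ΔR = 0.8525 − 0.616 = 0.2365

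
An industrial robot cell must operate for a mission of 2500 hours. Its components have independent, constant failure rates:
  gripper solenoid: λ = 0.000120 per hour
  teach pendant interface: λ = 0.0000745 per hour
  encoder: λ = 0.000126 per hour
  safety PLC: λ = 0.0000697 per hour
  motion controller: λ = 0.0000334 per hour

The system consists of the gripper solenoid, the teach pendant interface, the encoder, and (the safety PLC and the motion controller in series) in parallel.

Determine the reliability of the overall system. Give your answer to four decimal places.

0.9973

R(gripper solenoid) = exp(−0.000120 × 2500) = 0.740818
R(teach pendant interface) = exp(−0.0000745 × 2500) = 0.830066
R(encoder) = exp(−0.000126 × 2500) = 0.729789
R(safety PLC) = exp(−0.0000697 × 2500) = 0.840087
R(motion controller) = exp(−0.0000334 × 2500) = 0.919891
Series (safety PLC and motion controller): 0.840087 × 0.919891 = 0.772788
Parallel (gripper solenoid, teach pendant interface, encoder, and [0.772788]): 1 − (1 − 0.740818)(1 − 0.830066)(1 − 0.729789)(1 − 0.772788) = 0.9973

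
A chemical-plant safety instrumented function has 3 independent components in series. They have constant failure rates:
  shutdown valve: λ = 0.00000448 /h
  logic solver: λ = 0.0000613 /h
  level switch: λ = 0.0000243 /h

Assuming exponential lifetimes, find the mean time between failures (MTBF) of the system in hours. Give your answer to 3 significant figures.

11100

Series of exponential components: λ_sys = Σ λ_i
λ_sys = 0.00000448 + 0.0000613 + 0.0000243 = 9.0080e-05 /h
MTBF = 1 / λ_sys = 11100 h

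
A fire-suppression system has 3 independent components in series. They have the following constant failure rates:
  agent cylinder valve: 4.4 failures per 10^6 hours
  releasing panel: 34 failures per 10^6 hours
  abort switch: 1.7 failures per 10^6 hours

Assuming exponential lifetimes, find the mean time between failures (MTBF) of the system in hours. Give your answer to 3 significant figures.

Series of exponential components: λ_sys = Σ λ_i
λ_sys = 0.0000044 + 0.000034 + 0.0000017 = 4.0100e-05 /h
MTBF = 1 / λ_sys = 24900 h

24900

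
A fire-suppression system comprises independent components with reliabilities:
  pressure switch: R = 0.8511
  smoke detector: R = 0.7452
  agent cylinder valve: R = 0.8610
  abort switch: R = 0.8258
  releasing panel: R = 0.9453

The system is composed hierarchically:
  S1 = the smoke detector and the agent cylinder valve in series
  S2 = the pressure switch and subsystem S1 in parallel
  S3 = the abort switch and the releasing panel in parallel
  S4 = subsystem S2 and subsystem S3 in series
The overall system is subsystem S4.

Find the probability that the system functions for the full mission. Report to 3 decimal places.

0.938

Series (smoke detector and agent cylinder valve): 0.74520 × 0.86100 = 0.64162
Parallel (pressure switch and [0.64162]): 1 − (1 − 0.85110)(1 − 0.64162) = 0.94664
Parallel (abort switch and releasing panel): 1 − (1 − 0.82580)(1 − 0.94530) = 0.99047
Series ([0.94664] and [0.99047]): 0.94664 × 0.99047 = 0.938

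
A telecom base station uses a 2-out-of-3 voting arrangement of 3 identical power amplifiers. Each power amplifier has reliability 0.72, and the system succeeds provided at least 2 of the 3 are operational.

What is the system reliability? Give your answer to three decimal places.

0.809

R = Σ_{i=2}^{3} C(3,i) p^i (1−p)^{3−i} with p = 0.72
C(3,2)·0.72^2·0.28^1 = 0.43546
C(3,3)·0.72^3·0.28^0 = 0.37325
Sum = 0.809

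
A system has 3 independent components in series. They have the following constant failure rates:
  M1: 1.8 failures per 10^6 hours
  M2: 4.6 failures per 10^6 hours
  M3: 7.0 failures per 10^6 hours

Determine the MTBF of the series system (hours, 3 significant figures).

74600

Series of exponential components: λ_sys = Σ λ_i
λ_sys = 0.0000018 + 0.0000046 + 0.0000070 = 1.3400e-05 /h
MTBF = 1 / λ_sys = 74600 h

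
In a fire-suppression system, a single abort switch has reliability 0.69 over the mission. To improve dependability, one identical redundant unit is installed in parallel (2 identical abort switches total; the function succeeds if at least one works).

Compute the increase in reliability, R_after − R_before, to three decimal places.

0.214

R_before = 0.69
R_after = 1 − (1 − 0.69)^2 = 0.904
ΔR = 0.904 − 0.69 = 0.214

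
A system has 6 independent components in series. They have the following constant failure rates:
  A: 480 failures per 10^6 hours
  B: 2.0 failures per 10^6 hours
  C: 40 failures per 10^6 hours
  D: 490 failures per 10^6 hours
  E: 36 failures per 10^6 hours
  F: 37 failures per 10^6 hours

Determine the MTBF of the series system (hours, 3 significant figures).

922

Series of exponential components: λ_sys = Σ λ_i
λ_sys = 0.00048 + 0.0000020 + 0.000040 + 0.00049 + 0.000036 + 0.000037 = 1.0850e-03 /h
MTBF = 1 / λ_sys = 922 h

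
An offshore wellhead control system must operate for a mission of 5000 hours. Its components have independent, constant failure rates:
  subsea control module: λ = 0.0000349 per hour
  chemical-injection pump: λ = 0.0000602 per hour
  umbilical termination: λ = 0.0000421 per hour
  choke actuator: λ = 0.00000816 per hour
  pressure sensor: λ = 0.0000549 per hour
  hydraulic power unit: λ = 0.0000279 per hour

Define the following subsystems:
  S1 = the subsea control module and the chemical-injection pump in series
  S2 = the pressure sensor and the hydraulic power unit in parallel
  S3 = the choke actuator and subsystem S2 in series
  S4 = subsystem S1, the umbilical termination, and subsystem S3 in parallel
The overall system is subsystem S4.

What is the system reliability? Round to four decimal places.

R(subsea control module) = exp(−0.0000349 × 5000) = 0.839877
R(chemical-injection pump) = exp(−0.0000602 × 5000) = 0.740078
R(umbilical termination) = exp(−0.0000421 × 5000) = 0.810179
R(choke actuator) = exp(−0.00000816 × 5000) = 0.960021
R(pressure sensor) = exp(−0.0000549 × 5000) = 0.759952
R(hydraulic power unit) = exp(−0.0000279 × 5000) = 0.869793
Series (subsea control module and chemical-injection pump): 0.839877 × 0.740078 = 0.621574
Parallel (pressure sensor and hydraulic power unit): 1 − (1 − 0.759952)(1 − 0.869793) = 0.968744
Series (choke actuator and [0.968744]): 0.960021 × 0.968744 = 0.930015
Parallel ([0.621574], umbilical termination, and [0.930015]): 1 − (1 − 0.621574)(1 − 0.810179)(1 − 0.930015) = 0.9950

0.9950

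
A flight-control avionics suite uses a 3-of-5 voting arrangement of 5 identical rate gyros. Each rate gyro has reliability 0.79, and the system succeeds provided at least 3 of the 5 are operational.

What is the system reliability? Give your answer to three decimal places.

R = Σ_{i=3}^{5} C(5,i) p^i (1−p)^{5−i} with p = 0.79
C(5,3)·0.79^3·0.21^2 = 0.21743
C(5,4)·0.79^4·0.21^1 = 0.40898
C(5,5)·0.79^5·0.21^0 = 0.30771
Sum = 0.934

0.934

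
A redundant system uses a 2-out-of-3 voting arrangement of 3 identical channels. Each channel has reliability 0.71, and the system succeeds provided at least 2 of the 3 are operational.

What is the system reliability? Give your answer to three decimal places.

R = Σ_{i=2}^{3} C(3,i) p^i (1−p)^{3−i} with p = 0.71
C(3,2)·0.71^2·0.29^1 = 0.43857
C(3,3)·0.71^3·0.29^0 = 0.35791
Sum = 0.796

0.796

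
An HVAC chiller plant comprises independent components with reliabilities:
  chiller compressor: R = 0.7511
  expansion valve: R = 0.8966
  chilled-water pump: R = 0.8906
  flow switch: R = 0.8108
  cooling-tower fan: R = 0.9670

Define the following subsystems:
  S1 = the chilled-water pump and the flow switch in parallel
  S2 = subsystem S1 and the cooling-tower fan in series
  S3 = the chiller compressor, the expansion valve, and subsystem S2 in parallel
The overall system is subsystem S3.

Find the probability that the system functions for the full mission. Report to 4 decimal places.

Parallel (chilled-water pump and flow switch): 1 − (1 − 0.890600)(1 − 0.810800) = 0.979302
Series ([0.979302] and cooling-tower fan): 0.979302 × 0.967000 = 0.946985
Parallel (chiller compressor, expansion valve, and [0.946985]): 1 − (1 − 0.751100)(1 − 0.896600)(1 − 0.946985) = 0.9986

0.9986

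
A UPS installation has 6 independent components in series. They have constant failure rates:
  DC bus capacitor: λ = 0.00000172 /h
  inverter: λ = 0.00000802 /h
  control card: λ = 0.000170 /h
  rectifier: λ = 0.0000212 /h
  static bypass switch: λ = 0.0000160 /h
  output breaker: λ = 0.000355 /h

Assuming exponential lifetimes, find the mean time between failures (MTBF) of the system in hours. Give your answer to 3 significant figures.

1750

Series of exponential components: λ_sys = Σ λ_i
λ_sys = 0.00000172 + 0.00000802 + 0.000170 + 0.0000212 + 0.0000160 + 0.000355 = 5.7194e-04 /h
MTBF = 1 / λ_sys = 1750 h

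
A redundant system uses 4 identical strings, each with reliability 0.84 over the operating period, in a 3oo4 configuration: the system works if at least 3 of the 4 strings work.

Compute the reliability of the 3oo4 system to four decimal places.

R = Σ_{i=3}^{4} C(4,i) p^i (1−p)^{4−i} with p = 0.84
C(4,3)·0.84^3·0.16^1 = 0.379331
C(4,4)·0.84^4·0.16^0 = 0.497871
Sum = 0.8772

0.8772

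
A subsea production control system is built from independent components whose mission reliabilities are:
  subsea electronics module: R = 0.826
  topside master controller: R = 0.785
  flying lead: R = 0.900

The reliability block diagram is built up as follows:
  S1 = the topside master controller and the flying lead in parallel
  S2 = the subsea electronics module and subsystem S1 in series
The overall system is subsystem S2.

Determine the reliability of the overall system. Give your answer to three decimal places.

Parallel (topside master controller and flying lead): 1 − (1 − 0.78500)(1 − 0.90000) = 0.97850
Series (subsea electronics module and [0.97850]): 0.82600 × 0.97850 = 0.808

0.808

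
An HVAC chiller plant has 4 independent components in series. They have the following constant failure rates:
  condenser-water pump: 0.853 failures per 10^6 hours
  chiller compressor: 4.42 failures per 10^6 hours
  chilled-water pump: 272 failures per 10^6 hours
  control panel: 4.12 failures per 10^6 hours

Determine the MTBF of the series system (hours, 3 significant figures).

Series of exponential components: λ_sys = Σ λ_i
λ_sys = 0.000000853 + 0.00000442 + 0.000272 + 0.00000412 = 2.8139e-04 /h
MTBF = 1 / λ_sys = 3550 h

3550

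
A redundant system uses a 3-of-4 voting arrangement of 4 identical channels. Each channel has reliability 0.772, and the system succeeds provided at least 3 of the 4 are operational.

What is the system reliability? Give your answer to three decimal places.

R = Σ_{i=3}^{4} C(4,i) p^i (1−p)^{4−i} with p = 0.772
C(4,3)·0.772^3·0.228^1 = 0.41961
C(4,4)·0.772^4·0.228^0 = 0.35520
Sum = 0.775

0.775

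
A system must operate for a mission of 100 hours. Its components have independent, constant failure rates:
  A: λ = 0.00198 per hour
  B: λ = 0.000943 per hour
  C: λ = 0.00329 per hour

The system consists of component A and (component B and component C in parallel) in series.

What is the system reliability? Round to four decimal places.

R(A) = exp(−0.00198 × 100) = 0.820370
R(B) = exp(−0.000943 × 100) = 0.910010
R(C) = exp(−0.00329 × 100) = 0.719643
Parallel (B and C): 1 − (1 − 0.910010)(1 − 0.719643) = 0.974771
Series (A and [0.974771]): 0.820370 × 0.974771 = 0.7997

0.7997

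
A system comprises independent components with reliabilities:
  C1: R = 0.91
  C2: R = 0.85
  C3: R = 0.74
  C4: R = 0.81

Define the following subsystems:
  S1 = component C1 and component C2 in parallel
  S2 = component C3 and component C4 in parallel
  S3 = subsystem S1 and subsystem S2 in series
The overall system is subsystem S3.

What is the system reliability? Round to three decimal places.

Parallel (C1 and C2): 1 − (1 − 0.91000)(1 − 0.85000) = 0.98650
Parallel (C3 and C4): 1 − (1 − 0.74000)(1 − 0.81000) = 0.95060
Series ([0.98650] and [0.95060]): 0.98650 × 0.95060 = 0.938

0.938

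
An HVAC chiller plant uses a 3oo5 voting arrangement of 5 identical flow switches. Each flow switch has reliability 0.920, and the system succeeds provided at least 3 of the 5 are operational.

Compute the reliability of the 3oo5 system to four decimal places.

0.9955

R = Σ_{i=3}^{5} C(5,i) p^i (1−p)^{5−i} with p = 0.920
C(5,3)·0.920^3·0.080^2 = 0.049836
C(5,4)·0.920^4·0.080^1 = 0.286557
C(5,5)·0.920^5·0.080^0 = 0.659082
Sum = 0.9955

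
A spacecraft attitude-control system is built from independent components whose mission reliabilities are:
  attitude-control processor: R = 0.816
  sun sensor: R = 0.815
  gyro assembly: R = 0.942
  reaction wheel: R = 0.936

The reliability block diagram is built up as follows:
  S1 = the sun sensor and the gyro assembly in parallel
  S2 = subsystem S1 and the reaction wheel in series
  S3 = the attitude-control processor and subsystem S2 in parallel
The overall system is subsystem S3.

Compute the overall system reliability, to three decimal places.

Parallel (sun sensor and gyro assembly): 1 − (1 − 0.81500)(1 − 0.94200) = 0.98927
Series ([0.98927] and reaction wheel): 0.98927 × 0.93600 = 0.92596
Parallel (attitude-control processor and [0.92596]): 1 − (1 − 0.81600)(1 − 0.92596) = 0.986

0.986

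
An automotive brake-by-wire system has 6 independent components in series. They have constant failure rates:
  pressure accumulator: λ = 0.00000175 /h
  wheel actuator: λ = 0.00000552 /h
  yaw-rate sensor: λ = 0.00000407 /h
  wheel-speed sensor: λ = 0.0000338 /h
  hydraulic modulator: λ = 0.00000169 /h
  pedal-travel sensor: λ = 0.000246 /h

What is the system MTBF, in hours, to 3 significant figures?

3410

Series of exponential components: λ_sys = Σ λ_i
λ_sys = 0.00000175 + 0.00000552 + 0.00000407 + 0.0000338 + 0.00000169 + 0.000246 = 2.9283e-04 /h
MTBF = 1 / λ_sys = 3410 h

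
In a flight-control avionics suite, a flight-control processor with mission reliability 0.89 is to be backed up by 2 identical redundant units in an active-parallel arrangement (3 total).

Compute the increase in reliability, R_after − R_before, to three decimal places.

0.109

R_before = 0.89
R_after = 1 − (1 − 0.89)^3 = 0.999
ΔR = 0.999 − 0.89 = 0.109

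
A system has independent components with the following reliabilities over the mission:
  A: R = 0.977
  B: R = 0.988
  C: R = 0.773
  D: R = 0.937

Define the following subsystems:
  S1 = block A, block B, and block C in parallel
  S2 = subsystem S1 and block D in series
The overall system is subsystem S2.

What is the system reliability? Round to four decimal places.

Parallel (A, B, and C): 1 − (1 − 0.977000)(1 − 0.988000)(1 − 0.773000) = 0.999937
Series ([0.999937] and D): 0.999937 × 0.937000 = 0.9369

0.9369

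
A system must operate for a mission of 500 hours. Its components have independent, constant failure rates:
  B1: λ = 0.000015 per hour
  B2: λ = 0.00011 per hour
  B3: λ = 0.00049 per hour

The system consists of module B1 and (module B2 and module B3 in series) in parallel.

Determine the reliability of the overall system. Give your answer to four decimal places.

0.9981

R(B1) = exp(−0.000015 × 500) = 0.992528
R(B2) = exp(−0.00011 × 500) = 0.946485
R(B3) = exp(−0.00049 × 500) = 0.782705
Series (B2 and B3): 0.946485 × 0.782705 = 0.740819
Parallel (B1 and [0.740819]): 1 − (1 − 0.992528)(1 − 0.740819) = 0.9981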